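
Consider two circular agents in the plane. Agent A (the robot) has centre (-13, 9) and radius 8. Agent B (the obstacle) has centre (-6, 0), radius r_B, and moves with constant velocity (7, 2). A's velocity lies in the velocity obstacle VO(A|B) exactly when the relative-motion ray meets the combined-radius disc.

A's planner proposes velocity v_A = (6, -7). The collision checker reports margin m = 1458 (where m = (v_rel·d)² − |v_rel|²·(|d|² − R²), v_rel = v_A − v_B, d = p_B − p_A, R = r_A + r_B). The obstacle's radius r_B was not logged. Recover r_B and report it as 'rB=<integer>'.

m = 1458
d = (7, -9);  v_rel = (-1, -9),  |v_rel|² = 82
v_rel×d = (-1)·(-9) − (-9)·(7) = 72
since m = R²·82 − 72²:  R² = (5184 + 1458) / 82 = 81
R = √81 = 9  ⇒  r_B = 9 − 8 = 1

rB=1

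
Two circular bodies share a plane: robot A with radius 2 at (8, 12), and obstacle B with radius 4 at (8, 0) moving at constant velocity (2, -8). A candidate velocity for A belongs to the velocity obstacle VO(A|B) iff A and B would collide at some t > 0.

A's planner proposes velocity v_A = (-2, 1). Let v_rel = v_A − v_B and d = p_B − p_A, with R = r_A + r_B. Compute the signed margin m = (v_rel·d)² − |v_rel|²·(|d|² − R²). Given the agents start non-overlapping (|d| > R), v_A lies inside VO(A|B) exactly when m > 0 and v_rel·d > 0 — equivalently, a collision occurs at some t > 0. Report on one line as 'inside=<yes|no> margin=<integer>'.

d = (0, -12),  |d|² = 144;  R = 2+4 = 6,  c = 144−6² = 108
v_rel = (-4, 9),  |v_rel|² = 97;  v_rel·d = (-4)·(0) + (9)·(-12) = -108
97·t² + 216·t + 108 = 0  ⇒  m = (-108)² − 97·108 = 1188
m = 1188 > 0,  v_rel·d = -108 < 0  ⇒  outside

inside=no margin=1188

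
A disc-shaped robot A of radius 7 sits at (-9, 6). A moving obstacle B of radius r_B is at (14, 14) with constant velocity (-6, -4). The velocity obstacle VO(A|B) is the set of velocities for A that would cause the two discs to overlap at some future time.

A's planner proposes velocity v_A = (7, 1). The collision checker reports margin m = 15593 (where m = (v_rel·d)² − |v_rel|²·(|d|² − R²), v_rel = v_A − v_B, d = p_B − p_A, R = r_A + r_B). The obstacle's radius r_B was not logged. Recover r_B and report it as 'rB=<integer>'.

m = 15593
d = (23, 8);  v_rel = (13, 5),  |v_rel|² = 194
v_rel×d = (13)·(8) − (5)·(23) = -11
since m = R²·194 − (-11)²:  R² = (121 + 15593) / 194 = 81
R = √81 = 9  ⇒  r_B = 9 − 7 = 2

rB=2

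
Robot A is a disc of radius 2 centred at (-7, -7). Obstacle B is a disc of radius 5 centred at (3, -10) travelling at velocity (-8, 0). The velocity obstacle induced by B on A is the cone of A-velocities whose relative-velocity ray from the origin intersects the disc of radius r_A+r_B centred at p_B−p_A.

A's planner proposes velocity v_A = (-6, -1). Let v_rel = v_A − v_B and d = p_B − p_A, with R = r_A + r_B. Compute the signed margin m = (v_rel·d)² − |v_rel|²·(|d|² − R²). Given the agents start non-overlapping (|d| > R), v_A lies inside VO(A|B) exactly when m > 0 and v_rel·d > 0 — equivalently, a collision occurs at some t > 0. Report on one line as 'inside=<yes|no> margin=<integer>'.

d = (10, -3),  |d|² = 109;  R = 2+5 = 7,  c = 109−7² = 60
v_rel = (2, -1),  |v_rel|² = 5;  v_rel·d = (2)·(10) + (-1)·(-3) = 23
5·t² − 46·t + 60 = 0  ⇒  m = 23² − 5·60 = 229
m = 229 > 0,  v_rel·d = 23 > 0  ⇒  inside

inside=yes margin=229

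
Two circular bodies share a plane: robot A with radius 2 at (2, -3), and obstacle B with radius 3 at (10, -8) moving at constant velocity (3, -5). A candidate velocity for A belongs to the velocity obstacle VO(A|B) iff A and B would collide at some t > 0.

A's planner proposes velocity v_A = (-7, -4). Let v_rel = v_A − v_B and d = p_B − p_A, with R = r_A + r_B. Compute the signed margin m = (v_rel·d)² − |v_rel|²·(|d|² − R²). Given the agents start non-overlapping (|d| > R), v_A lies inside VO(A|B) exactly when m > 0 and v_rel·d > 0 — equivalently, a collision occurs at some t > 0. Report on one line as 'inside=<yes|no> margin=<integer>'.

d = (8, -5),  |d|² = 89;  R = 2+3 = 5,  c = 89−5² = 64
v_rel = (-10, 1),  |v_rel|² = 101;  v_rel·d = (-10)·(8) + (1)·(-5) = -85
101·t² + 170·t + 64 = 0  ⇒  m = (-85)² − 101·64 = 761
m = 761 > 0,  v_rel·d = -85 < 0  ⇒  outside

inside=no margin=761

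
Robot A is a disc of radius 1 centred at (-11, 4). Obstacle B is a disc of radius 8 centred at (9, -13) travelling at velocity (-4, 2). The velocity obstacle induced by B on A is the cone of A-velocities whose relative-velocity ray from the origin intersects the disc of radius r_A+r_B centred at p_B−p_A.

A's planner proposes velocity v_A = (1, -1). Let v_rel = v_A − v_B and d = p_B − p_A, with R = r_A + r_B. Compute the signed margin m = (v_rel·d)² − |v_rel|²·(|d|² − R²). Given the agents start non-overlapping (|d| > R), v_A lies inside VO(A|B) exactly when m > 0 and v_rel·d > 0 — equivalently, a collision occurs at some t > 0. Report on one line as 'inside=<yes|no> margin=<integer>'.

d = (20, -17),  |d|² = 689;  R = 1+8 = 9,  c = 689−9² = 608
v_rel = (5, -3),  |v_rel|² = 34;  v_rel·d = (5)·(20) + (-3)·(-17) = 151
34·t² − 302·t + 608 = 0  ⇒  m = 151² − 34·608 = 2129
m = 2129 > 0,  v_rel·d = 151 > 0  ⇒  inside

inside=yes margin=2129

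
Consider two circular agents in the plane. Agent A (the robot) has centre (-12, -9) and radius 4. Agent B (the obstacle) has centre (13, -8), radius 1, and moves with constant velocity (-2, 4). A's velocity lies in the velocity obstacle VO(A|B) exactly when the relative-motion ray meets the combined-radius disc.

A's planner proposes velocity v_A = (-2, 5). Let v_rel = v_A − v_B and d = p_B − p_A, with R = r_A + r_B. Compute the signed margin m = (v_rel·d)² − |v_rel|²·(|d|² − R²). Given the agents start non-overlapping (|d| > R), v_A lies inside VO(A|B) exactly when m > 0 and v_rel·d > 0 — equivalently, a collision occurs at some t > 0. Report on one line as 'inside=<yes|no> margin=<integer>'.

d = (25, 1),  |d|² = 626;  R = 4+1 = 5,  c = 626−5² = 601
v_rel = (0, 1),  |v_rel|² = 1;  v_rel·d = (0)·(25) + (1)·(1) = 1
1·t² − 2·t + 601 = 0  ⇒  m = 1² − 1·601 = -600
m = -600 < 0,  v_rel·d = 1 > 0  ⇒  outside

inside=no margin=-600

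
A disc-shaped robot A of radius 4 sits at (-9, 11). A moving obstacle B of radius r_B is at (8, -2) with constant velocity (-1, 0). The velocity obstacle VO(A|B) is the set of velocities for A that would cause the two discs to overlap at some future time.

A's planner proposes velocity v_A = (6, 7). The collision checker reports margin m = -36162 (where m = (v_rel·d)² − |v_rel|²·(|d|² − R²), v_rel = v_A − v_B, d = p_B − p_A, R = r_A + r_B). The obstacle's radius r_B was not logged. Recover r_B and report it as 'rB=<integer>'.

m = -36162
d = (17, -13);  v_rel = (7, 7),  |v_rel|² = 98
v_rel×d = (7)·(-13) − (7)·(17) = -210
since m = R²·98 − (-210)²:  R² = (44100 + -36162) / 98 = 81
R = √81 = 9  ⇒  r_B = 9 − 4 = 5

rB=5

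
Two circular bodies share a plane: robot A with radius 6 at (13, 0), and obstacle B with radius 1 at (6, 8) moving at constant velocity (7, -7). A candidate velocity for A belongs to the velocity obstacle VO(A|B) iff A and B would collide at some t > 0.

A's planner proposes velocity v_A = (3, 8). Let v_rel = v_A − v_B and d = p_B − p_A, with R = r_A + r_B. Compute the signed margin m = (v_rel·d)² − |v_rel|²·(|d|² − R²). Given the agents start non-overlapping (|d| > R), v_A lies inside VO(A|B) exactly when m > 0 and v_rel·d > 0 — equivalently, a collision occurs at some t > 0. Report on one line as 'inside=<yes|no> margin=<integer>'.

d = (-7, 8),  |d|² = 113;  R = 6+1 = 7,  c = 113−7² = 64
v_rel = (-4, 15),  |v_rel|² = 241;  v_rel·d = (-4)·(-7) + (15)·(8) = 148
241·t² − 296·t + 64 = 0  ⇒  m = 148² − 241·64 = 6480
m = 6480 > 0,  v_rel·d = 148 > 0  ⇒  inside

inside=yes margin=6480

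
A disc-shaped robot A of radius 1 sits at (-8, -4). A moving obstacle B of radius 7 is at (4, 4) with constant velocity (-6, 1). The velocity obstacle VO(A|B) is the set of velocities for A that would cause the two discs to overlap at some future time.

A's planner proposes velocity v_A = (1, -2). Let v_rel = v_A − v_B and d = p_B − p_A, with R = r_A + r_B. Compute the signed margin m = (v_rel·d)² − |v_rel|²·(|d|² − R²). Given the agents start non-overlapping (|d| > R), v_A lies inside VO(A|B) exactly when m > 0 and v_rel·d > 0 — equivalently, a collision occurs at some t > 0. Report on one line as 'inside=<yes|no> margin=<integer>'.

d = (12, 8),  |d|² = 208;  R = 1+7 = 8,  c = 208−8² = 144
v_rel = (7, -3),  |v_rel|² = 58;  v_rel·d = (7)·(12) + (-3)·(8) = 60
58·t² − 120·t + 144 = 0  ⇒  m = 60² − 58·144 = -4752
m = -4752 < 0,  v_rel·d = 60 > 0  ⇒  outside

inside=no margin=-4752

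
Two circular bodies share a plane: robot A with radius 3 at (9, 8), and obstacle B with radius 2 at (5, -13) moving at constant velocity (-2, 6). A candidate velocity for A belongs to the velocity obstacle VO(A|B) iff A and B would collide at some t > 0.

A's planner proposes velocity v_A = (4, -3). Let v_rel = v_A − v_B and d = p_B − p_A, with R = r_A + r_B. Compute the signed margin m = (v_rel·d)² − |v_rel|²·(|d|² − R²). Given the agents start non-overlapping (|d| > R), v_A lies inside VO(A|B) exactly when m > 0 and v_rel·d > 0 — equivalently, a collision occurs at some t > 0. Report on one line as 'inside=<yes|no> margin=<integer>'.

d = (-4, -21),  |d|² = 457;  R = 3+2 = 5,  c = 457−5² = 432
v_rel = (6, -9),  |v_rel|² = 117;  v_rel·d = (6)·(-4) + (-9)·(-21) = 165
117·t² − 330·t + 432 = 0  ⇒  m = 165² − 117·432 = -23319
m = -23319 < 0,  v_rel·d = 165 > 0  ⇒  outside

inside=no margin=-23319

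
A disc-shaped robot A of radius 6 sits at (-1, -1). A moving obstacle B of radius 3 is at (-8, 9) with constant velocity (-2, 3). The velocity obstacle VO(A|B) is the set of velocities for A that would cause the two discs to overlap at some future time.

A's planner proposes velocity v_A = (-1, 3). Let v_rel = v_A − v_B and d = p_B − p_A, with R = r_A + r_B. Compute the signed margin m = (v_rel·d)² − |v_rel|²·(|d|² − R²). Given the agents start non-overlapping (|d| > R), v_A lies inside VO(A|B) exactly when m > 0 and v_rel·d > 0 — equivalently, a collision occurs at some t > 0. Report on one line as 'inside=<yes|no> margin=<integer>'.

d = (-7, 10),  |d|² = 149;  R = 6+3 = 9,  c = 149−9² = 68
v_rel = (1, 0),  |v_rel|² = 1;  v_rel·d = (1)·(-7) + (0)·(10) = -7
1·t² + 14·t + 68 = 0  ⇒  m = (-7)² − 1·68 = -19
m = -19 < 0,  v_rel·d = -7 < 0  ⇒  outside

inside=no margin=-19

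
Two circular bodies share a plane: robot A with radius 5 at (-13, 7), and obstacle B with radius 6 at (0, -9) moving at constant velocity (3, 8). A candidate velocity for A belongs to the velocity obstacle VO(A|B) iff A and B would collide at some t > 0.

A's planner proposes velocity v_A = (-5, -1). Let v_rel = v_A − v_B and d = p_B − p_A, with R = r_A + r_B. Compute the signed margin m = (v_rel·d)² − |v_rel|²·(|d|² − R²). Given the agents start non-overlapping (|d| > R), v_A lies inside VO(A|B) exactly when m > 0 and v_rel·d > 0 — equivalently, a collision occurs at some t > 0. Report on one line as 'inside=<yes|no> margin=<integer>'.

d = (13, -16),  |d|² = 425;  R = 5+6 = 11,  c = 425−11² = 304
v_rel = (-8, -9),  |v_rel|² = 145;  v_rel·d = (-8)·(13) + (-9)·(-16) = 40
145·t² − 80·t + 304 = 0  ⇒  m = 40² − 145·304 = -42480
m = -42480 < 0,  v_rel·d = 40 > 0  ⇒  outside

inside=no margin=-42480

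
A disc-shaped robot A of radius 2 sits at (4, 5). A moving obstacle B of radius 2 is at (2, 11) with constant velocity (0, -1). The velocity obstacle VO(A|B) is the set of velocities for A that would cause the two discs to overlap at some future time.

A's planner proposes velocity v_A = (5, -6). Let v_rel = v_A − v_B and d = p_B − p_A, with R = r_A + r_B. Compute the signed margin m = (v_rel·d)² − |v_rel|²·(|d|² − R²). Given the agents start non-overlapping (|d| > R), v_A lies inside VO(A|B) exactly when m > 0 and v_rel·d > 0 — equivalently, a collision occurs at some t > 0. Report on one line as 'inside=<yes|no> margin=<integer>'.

d = (-2, 6),  |d|² = 40;  R = 2+2 = 4,  c = 40−4² = 24
v_rel = (5, -5),  |v_rel|² = 50;  v_rel·d = (5)·(-2) + (-5)·(6) = -40
50·t² + 80·t + 24 = 0  ⇒  m = (-40)² − 50·24 = 400
m = 400 > 0,  v_rel·d = -40 < 0  ⇒  outside

inside=no margin=400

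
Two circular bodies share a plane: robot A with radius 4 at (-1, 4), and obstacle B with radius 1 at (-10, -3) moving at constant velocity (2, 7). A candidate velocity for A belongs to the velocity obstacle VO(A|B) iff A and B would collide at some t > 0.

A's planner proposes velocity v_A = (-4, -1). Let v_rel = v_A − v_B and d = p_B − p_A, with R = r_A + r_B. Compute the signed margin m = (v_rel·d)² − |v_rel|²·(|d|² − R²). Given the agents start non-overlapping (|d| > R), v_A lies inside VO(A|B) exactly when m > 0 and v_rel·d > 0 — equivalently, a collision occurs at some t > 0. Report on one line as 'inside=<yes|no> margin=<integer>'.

d = (-9, -7),  |d|² = 130;  R = 4+1 = 5,  c = 130−5² = 105
v_rel = (-6, -8),  |v_rel|² = 100;  v_rel·d = (-6)·(-9) + (-8)·(-7) = 110
100·t² − 220·t + 105 = 0  ⇒  m = 110² − 100·105 = 1600
m = 1600 > 0,  v_rel·d = 110 > 0  ⇒  inside

inside=yes margin=1600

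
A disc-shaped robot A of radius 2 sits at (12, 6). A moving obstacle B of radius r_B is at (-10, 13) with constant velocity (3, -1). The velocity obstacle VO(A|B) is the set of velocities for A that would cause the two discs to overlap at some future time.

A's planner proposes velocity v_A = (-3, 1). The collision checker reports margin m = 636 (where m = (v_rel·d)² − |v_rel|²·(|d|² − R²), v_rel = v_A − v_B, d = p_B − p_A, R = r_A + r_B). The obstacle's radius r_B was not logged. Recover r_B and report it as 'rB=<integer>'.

m = 636
d = (-22, 7);  v_rel = (-6, 2),  |v_rel|² = 40
v_rel×d = (-6)·(7) − (2)·(-22) = 2
since m = R²·40 − 2²:  R² = (4 + 636) / 40 = 16
R = √16 = 4  ⇒  r_B = 4 − 2 = 2

rB=2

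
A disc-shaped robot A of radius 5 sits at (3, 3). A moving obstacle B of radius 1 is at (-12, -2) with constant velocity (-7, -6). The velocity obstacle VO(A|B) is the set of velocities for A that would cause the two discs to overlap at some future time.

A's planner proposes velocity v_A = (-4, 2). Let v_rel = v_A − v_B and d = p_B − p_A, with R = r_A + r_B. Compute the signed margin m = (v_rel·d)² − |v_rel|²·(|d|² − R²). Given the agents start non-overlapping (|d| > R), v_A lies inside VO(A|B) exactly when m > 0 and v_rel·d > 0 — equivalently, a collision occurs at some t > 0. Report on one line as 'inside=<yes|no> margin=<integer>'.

d = (-15, -5),  |d|² = 250;  R = 5+1 = 6,  c = 250−6² = 214
v_rel = (3, 8),  |v_rel|² = 73;  v_rel·d = (3)·(-15) + (8)·(-5) = -85
73·t² + 170·t + 214 = 0  ⇒  m = (-85)² − 73·214 = -8397
m = -8397 < 0,  v_rel·d = -85 < 0  ⇒  outside

inside=no margin=-8397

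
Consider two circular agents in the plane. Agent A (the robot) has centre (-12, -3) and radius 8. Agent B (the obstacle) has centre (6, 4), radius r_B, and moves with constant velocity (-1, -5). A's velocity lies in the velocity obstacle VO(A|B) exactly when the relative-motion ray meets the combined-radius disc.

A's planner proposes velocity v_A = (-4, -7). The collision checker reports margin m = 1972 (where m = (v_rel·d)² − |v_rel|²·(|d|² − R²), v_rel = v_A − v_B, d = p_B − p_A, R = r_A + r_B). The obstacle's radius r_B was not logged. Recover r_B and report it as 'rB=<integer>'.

m = 1972
d = (18, 7);  v_rel = (-3, -2),  |v_rel|² = 13
v_rel×d = (-3)·(7) − (-2)·(18) = 15
since m = R²·13 − 15²:  R² = (225 + 1972) / 13 = 169
R = √169 = 13  ⇒  r_B = 13 − 8 = 5

rB=5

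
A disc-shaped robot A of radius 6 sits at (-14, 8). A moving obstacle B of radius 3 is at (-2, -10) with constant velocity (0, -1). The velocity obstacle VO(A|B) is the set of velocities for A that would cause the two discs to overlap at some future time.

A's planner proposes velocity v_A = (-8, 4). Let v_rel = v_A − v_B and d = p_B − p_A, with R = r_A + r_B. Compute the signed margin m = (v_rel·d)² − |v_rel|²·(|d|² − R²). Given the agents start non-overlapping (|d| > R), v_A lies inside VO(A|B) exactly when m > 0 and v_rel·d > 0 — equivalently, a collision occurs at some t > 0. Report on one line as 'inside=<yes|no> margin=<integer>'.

d = (12, -18),  |d|² = 468;  R = 6+3 = 9,  c = 468−9² = 387
v_rel = (-8, 5),  |v_rel|² = 89;  v_rel·d = (-8)·(12) + (5)·(-18) = -186
89·t² + 372·t + 387 = 0  ⇒  m = (-186)² − 89·387 = 153
m = 153 > 0,  v_rel·d = -186 < 0  ⇒  outside

inside=no margin=153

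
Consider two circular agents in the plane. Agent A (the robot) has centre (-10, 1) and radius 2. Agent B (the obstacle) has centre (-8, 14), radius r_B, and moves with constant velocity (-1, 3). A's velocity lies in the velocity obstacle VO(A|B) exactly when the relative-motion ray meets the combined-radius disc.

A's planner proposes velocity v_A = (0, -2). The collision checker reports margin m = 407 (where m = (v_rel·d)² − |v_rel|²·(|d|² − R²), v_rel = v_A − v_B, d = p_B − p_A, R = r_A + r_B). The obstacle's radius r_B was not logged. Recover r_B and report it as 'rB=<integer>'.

m = 407
d = (2, 13);  v_rel = (1, -5),  |v_rel|² = 26
v_rel×d = (1)·(13) − (-5)·(2) = 23
since m = R²·26 − 23²:  R² = (529 + 407) / 26 = 36
R = √36 = 6  ⇒  r_B = 6 − 2 = 4

rB=4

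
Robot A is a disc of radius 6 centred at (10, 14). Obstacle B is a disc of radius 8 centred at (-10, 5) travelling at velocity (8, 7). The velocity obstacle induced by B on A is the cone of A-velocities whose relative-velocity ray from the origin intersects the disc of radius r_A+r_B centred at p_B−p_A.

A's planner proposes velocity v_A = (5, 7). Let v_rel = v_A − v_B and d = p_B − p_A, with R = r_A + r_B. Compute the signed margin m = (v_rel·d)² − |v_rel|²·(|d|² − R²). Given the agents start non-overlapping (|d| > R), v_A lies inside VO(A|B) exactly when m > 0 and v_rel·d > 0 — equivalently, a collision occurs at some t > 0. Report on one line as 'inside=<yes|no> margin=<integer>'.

d = (-20, -9),  |d|² = 481;  R = 6+8 = 14,  c = 481−14² = 285
v_rel = (-3, 0),  |v_rel|² = 9;  v_rel·d = (-3)·(-20) + (0)·(-9) = 60
9·t² − 120·t + 285 = 0  ⇒  m = 60² − 9·285 = 1035
m = 1035 > 0,  v_rel·d = 60 > 0  ⇒  inside

inside=yes margin=1035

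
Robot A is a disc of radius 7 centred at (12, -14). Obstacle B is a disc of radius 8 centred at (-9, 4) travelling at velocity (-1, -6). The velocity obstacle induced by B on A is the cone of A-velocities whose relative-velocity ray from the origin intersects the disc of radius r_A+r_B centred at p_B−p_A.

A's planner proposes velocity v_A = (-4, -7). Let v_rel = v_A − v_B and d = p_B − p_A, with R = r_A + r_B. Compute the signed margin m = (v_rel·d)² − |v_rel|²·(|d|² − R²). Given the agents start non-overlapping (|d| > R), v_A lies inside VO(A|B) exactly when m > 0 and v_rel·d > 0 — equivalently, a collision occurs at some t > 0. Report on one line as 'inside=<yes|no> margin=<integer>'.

d = (-21, 18),  |d|² = 765;  R = 7+8 = 15,  c = 765−15² = 540
v_rel = (-3, -1),  |v_rel|² = 10;  v_rel·d = (-3)·(-21) + (-1)·(18) = 45
10·t² − 90·t + 540 = 0  ⇒  m = 45² − 10·540 = -3375
m = -3375 < 0,  v_rel·d = 45 > 0  ⇒  outside

inside=no margin=-3375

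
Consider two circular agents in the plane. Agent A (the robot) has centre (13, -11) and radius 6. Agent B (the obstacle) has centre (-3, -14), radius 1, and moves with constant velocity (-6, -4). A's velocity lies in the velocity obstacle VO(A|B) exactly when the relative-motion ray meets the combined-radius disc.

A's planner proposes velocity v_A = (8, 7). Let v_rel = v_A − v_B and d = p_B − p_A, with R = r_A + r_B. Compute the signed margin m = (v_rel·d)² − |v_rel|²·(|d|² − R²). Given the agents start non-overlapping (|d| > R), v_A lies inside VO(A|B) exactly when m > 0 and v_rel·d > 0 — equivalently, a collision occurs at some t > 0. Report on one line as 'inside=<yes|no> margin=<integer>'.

d = (-16, -3),  |d|² = 265;  R = 6+1 = 7,  c = 265−7² = 216
v_rel = (14, 11),  |v_rel|² = 317;  v_rel·d = (14)·(-16) + (11)·(-3) = -257
317·t² + 514·t + 216 = 0  ⇒  m = (-257)² − 317·216 = -2423
m = -2423 < 0,  v_rel·d = -257 < 0  ⇒  outside

inside=no margin=-2423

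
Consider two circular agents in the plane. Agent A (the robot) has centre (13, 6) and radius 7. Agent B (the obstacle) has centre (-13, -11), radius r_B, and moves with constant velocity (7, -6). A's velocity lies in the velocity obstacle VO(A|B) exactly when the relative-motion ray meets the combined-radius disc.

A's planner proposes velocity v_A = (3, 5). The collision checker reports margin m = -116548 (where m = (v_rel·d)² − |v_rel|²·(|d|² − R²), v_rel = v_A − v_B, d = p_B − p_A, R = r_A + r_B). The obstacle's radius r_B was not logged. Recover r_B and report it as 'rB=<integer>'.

m = -116548
d = (-26, -17);  v_rel = (-4, 11),  |v_rel|² = 137
v_rel×d = (-4)·(-17) − (11)·(-26) = 354
since m = R²·137 − 354²:  R² = (125316 + -116548) / 137 = 64
R = √64 = 8  ⇒  r_B = 8 − 7 = 1

rB=1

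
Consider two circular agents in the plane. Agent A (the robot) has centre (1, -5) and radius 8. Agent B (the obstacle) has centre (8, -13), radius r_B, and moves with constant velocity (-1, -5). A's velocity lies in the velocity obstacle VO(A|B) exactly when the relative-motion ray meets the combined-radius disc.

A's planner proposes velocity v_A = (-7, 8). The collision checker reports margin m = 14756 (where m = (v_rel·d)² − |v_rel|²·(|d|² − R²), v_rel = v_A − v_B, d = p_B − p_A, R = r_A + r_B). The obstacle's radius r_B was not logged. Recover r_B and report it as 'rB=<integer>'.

m = 14756
d = (7, -8);  v_rel = (-6, 13),  |v_rel|² = 205
v_rel×d = (-6)·(-8) − (13)·(7) = -43
since m = R²·205 − (-43)²:  R² = (1849 + 14756) / 205 = 81
R = √81 = 9  ⇒  r_B = 9 − 8 = 1

rB=1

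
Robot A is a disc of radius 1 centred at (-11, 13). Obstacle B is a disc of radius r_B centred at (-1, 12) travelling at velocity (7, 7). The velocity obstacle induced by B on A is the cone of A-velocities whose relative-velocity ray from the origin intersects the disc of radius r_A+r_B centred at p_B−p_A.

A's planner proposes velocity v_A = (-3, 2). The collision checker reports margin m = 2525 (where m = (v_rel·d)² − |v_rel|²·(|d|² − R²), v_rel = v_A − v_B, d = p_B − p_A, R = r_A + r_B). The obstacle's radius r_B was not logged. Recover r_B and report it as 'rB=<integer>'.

m = 2525
d = (10, -1);  v_rel = (-10, -5),  |v_rel|² = 125
v_rel×d = (-10)·(-1) − (-5)·(10) = 60
since m = R²·125 − 60²:  R² = (3600 + 2525) / 125 = 49
R = √49 = 7  ⇒  r_B = 7 − 1 = 6

rB=6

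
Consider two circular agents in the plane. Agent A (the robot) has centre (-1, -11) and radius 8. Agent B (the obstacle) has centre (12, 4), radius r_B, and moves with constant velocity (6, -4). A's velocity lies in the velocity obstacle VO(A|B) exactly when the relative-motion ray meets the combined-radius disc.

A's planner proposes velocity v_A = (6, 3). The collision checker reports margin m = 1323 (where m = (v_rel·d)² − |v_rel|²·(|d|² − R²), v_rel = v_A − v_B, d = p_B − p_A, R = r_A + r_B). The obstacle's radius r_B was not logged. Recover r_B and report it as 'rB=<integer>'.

m = 1323
d = (13, 15);  v_rel = (0, 7),  |v_rel|² = 49
v_rel×d = (0)·(15) − (7)·(13) = -91
since m = R²·49 − (-91)²:  R² = (8281 + 1323) / 49 = 196
R = √196 = 14  ⇒  r_B = 14 − 8 = 6

rB=6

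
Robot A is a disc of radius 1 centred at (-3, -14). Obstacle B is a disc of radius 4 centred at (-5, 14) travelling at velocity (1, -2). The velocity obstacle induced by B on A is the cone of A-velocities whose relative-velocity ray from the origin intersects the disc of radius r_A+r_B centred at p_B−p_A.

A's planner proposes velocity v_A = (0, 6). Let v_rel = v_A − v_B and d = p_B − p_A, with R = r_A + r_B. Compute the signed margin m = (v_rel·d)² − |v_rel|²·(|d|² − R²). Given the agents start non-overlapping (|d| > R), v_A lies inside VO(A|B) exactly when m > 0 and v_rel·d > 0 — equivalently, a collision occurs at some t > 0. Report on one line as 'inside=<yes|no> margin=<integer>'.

d = (-2, 28),  |d|² = 788;  R = 1+4 = 5,  c = 788−5² = 763
v_rel = (-1, 8),  |v_rel|² = 65;  v_rel·d = (-1)·(-2) + (8)·(28) = 226
65·t² − 452·t + 763 = 0  ⇒  m = 226² − 65·763 = 1481
m = 1481 > 0,  v_rel·d = 226 > 0  ⇒  inside

inside=yes margin=1481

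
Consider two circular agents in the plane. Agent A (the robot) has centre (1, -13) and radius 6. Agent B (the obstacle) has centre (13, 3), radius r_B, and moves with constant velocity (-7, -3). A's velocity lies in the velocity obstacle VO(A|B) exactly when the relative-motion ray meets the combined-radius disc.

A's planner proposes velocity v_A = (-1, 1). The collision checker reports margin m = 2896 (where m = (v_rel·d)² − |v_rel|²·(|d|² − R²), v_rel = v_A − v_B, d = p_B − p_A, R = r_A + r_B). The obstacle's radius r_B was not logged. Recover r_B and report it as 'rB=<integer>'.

m = 2896
d = (12, 16);  v_rel = (6, 4),  |v_rel|² = 52
v_rel×d = (6)·(16) − (4)·(12) = 48
since m = R²·52 − 48²:  R² = (2304 + 2896) / 52 = 100
R = √100 = 10  ⇒  r_B = 10 − 6 = 4

rB=4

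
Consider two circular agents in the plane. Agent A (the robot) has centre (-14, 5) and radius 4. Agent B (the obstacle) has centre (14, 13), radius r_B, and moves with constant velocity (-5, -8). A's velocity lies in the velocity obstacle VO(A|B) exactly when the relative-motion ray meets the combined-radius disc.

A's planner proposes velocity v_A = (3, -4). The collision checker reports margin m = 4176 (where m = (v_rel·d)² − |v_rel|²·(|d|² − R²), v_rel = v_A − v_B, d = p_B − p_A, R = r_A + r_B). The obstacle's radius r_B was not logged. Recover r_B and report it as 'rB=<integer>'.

m = 4176
d = (28, 8);  v_rel = (8, 4),  |v_rel|² = 80
v_rel×d = (8)·(8) − (4)·(28) = -48
since m = R²·80 − (-48)²:  R² = (2304 + 4176) / 80 = 81
R = √81 = 9  ⇒  r_B = 9 − 4 = 5

rB=5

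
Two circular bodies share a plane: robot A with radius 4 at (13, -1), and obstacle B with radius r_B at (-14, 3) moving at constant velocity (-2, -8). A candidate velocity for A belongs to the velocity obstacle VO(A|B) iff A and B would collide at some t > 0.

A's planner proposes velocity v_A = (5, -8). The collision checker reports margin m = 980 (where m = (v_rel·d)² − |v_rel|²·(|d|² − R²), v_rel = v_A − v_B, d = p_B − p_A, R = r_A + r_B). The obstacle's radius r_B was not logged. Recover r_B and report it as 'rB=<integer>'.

m = 980
d = (-27, 4);  v_rel = (7, 0),  |v_rel|² = 49
v_rel×d = (7)·(4) − (0)·(-27) = 28
since m = R²·49 − 28²:  R² = (784 + 980) / 49 = 36
R = √36 = 6  ⇒  r_B = 6 − 4 = 2

rB=2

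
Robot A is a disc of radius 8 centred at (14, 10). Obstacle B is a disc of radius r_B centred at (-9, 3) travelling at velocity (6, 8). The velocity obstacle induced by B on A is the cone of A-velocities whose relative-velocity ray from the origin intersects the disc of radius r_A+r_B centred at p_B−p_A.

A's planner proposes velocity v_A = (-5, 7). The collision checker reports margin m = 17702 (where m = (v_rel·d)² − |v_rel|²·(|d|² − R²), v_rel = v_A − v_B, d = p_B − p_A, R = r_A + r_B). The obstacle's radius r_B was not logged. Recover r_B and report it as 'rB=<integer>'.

m = 17702
d = (-23, -7);  v_rel = (-11, -1),  |v_rel|² = 122
v_rel×d = (-11)·(-7) − (-1)·(-23) = 54
since m = R²·122 − 54²:  R² = (2916 + 17702) / 122 = 169
R = √169 = 13  ⇒  r_B = 13 − 8 = 5

rB=5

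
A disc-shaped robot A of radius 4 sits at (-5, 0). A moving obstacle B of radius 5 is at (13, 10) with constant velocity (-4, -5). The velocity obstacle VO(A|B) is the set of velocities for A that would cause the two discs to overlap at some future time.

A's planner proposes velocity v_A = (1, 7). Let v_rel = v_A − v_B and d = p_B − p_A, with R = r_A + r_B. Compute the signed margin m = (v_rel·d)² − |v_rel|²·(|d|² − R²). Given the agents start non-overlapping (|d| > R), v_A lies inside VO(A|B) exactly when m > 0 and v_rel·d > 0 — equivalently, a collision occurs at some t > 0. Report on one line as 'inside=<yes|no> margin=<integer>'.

d = (18, 10),  |d|² = 424;  R = 4+5 = 9,  c = 424−9² = 343
v_rel = (5, 12),  |v_rel|² = 169;  v_rel·d = (5)·(18) + (12)·(10) = 210
169·t² − 420·t + 343 = 0  ⇒  m = 210² − 169·343 = -13867
m = -13867 < 0,  v_rel·d = 210 > 0  ⇒  outside

inside=no margin=-13867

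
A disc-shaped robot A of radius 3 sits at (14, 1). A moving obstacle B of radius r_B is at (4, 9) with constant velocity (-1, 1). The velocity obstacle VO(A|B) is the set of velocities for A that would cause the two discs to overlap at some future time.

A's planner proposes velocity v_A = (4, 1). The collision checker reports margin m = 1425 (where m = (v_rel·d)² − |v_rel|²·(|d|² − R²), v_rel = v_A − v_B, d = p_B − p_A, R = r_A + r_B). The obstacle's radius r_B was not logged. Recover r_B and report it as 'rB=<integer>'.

m = 1425
d = (-10, 8);  v_rel = (5, 0),  |v_rel|² = 25
v_rel×d = (5)·(8) − (0)·(-10) = 40
since m = R²·25 − 40²:  R² = (1600 + 1425) / 25 = 121
R = √121 = 11  ⇒  r_B = 11 − 3 = 8

rB=8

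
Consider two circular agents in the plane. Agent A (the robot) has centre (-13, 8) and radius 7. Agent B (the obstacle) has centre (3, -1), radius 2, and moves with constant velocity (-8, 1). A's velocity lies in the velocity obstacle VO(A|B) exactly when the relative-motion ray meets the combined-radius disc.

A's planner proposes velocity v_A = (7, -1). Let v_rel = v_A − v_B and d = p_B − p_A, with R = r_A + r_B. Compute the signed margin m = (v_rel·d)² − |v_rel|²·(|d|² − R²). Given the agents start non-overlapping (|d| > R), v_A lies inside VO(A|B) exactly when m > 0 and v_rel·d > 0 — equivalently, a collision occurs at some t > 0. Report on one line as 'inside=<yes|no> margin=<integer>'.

d = (16, -9),  |d|² = 337;  R = 7+2 = 9,  c = 337−9² = 256
v_rel = (15, -2),  |v_rel|² = 229;  v_rel·d = (15)·(16) + (-2)·(-9) = 258
229·t² − 516·t + 256 = 0  ⇒  m = 258² − 229·256 = 7940
m = 7940 > 0,  v_rel·d = 258 > 0  ⇒  inside

inside=yes margin=7940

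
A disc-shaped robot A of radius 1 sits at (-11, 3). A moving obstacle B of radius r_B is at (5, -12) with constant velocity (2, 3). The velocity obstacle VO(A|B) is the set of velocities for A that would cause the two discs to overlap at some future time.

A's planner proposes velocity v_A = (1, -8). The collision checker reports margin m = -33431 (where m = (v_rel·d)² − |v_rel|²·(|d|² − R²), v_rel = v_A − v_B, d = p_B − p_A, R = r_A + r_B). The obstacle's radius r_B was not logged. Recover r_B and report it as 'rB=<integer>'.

m = -33431
d = (16, -15);  v_rel = (-1, -11),  |v_rel|² = 122
v_rel×d = (-1)·(-15) − (-11)·(16) = 191
since m = R²·122 − 191²:  R² = (36481 + -33431) / 122 = 25
R = √25 = 5  ⇒  r_B = 5 − 1 = 4

rB=4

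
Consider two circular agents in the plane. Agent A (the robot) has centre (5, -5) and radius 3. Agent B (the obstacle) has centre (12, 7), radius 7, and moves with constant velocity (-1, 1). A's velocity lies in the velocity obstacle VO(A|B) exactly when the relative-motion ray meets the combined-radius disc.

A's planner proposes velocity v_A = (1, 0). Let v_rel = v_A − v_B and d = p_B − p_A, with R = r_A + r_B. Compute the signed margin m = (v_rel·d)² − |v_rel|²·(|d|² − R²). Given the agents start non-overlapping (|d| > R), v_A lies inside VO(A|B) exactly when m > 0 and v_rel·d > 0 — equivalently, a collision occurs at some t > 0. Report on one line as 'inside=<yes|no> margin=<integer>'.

d = (7, 12),  |d|² = 193;  R = 3+7 = 10,  c = 193−10² = 93
v_rel = (2, -1),  |v_rel|² = 5;  v_rel·d = (2)·(7) + (-1)·(12) = 2
5·t² − 4·t + 93 = 0  ⇒  m = 2² − 5·93 = -461
m = -461 < 0,  v_rel·d = 2 > 0  ⇒  outside

inside=no margin=-461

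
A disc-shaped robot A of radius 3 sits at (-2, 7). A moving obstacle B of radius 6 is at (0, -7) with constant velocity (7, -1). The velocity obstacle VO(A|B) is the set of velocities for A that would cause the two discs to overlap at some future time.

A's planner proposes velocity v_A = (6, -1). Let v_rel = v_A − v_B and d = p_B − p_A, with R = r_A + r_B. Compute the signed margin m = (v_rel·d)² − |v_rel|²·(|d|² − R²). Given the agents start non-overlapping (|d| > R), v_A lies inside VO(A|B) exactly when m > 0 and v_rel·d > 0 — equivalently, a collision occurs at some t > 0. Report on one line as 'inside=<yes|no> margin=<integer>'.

d = (2, -14),  |d|² = 200;  R = 3+6 = 9,  c = 200−9² = 119
v_rel = (-1, 0),  |v_rel|² = 1;  v_rel·d = (-1)·(2) + (0)·(-14) = -2
1·t² + 4·t + 119 = 0  ⇒  m = (-2)² − 1·119 = -115
m = -115 < 0,  v_rel·d = -2 < 0  ⇒  outside

inside=no margin=-115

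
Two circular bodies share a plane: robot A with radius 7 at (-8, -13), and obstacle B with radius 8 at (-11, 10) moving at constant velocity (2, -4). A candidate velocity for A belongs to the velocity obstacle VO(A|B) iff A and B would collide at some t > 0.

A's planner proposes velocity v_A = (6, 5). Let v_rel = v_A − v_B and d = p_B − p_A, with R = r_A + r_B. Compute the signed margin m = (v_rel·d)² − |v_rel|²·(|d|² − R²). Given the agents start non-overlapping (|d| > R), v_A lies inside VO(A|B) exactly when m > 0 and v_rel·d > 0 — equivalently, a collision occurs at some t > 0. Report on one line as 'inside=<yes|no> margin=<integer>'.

d = (-3, 23),  |d|² = 538;  R = 7+8 = 15,  c = 538−15² = 313
v_rel = (4, 9),  |v_rel|² = 97;  v_rel·d = (4)·(-3) + (9)·(23) = 195
97·t² − 390·t + 313 = 0  ⇒  m = 195² − 97·313 = 7664
m = 7664 > 0,  v_rel·d = 195 > 0  ⇒  inside

inside=yes margin=7664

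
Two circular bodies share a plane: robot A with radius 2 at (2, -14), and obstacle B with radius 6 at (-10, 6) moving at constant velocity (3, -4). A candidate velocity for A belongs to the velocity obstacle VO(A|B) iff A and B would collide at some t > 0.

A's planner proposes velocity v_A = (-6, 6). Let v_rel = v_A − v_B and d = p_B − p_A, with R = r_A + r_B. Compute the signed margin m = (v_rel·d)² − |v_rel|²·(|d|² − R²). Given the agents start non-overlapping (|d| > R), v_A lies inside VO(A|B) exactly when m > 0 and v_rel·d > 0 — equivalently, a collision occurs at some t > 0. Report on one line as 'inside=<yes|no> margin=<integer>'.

d = (-12, 20),  |d|² = 544;  R = 2+6 = 8,  c = 544−8² = 480
v_rel = (-9, 10),  |v_rel|² = 181;  v_rel·d = (-9)·(-12) + (10)·(20) = 308
181·t² − 616·t + 480 = 0  ⇒  m = 308² − 181·480 = 7984
m = 7984 > 0,  v_rel·d = 308 > 0  ⇒  inside

inside=yes margin=7984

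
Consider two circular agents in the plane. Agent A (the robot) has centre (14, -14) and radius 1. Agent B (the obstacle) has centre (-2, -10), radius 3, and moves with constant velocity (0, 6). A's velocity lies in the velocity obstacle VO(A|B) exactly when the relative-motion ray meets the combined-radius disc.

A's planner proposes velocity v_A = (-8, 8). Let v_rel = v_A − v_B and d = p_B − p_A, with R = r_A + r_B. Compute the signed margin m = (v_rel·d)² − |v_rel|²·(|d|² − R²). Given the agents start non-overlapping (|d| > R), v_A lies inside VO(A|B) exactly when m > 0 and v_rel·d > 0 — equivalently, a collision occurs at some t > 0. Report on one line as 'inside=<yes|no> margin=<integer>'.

d = (-16, 4),  |d|² = 272;  R = 1+3 = 4,  c = 272−4² = 256
v_rel = (-8, 2),  |v_rel|² = 68;  v_rel·d = (-8)·(-16) + (2)·(4) = 136
68·t² − 272·t + 256 = 0  ⇒  m = 136² − 68·256 = 1088
m = 1088 > 0,  v_rel·d = 136 > 0  ⇒  inside

inside=yes margin=1088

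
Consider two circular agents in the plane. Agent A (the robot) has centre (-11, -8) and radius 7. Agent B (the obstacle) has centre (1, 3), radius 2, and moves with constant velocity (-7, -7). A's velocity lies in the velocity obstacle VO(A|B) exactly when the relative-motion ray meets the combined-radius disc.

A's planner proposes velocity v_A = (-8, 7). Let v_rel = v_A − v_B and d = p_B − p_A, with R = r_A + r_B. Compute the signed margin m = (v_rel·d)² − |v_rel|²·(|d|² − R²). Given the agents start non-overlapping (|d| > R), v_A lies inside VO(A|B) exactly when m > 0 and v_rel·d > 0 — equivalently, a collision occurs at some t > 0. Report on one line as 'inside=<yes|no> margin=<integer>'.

d = (12, 11),  |d|² = 265;  R = 7+2 = 9,  c = 265−9² = 184
v_rel = (-1, 14),  |v_rel|² = 197;  v_rel·d = (-1)·(12) + (14)·(11) = 142
197·t² − 284·t + 184 = 0  ⇒  m = 142² − 197·184 = -16084
m = -16084 < 0,  v_rel·d = 142 > 0  ⇒  outside

inside=no margin=-16084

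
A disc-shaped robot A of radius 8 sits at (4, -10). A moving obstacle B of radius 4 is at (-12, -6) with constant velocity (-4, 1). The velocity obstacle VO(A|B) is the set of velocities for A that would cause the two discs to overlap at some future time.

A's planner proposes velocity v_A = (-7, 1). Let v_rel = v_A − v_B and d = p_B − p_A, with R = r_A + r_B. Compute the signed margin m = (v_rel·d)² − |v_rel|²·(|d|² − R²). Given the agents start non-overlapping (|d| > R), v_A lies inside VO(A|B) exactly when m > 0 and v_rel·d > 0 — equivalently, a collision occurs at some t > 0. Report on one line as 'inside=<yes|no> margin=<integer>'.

d = (-16, 4),  |d|² = 272;  R = 8+4 = 12,  c = 272−12² = 128
v_rel = (-3, 0),  |v_rel|² = 9;  v_rel·d = (-3)·(-16) + (0)·(4) = 48
9·t² − 96·t + 128 = 0  ⇒  m = 48² − 9·128 = 1152
m = 1152 > 0,  v_rel·d = 48 > 0  ⇒  inside

inside=yes margin=1152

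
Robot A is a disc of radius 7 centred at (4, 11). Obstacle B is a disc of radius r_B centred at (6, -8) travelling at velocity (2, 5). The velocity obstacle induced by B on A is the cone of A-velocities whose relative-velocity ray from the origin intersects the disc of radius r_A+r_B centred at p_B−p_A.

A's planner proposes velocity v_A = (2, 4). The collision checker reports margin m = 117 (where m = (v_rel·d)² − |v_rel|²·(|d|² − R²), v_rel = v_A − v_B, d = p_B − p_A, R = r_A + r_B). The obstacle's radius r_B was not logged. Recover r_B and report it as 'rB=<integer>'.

m = 117
d = (2, -19);  v_rel = (0, -1),  |v_rel|² = 1
v_rel×d = (0)·(-19) − (-1)·(2) = 2
since m = R²·1 − 2²:  R² = (4 + 117) / 1 = 121
R = √121 = 11  ⇒  r_B = 11 − 7 = 4

rB=4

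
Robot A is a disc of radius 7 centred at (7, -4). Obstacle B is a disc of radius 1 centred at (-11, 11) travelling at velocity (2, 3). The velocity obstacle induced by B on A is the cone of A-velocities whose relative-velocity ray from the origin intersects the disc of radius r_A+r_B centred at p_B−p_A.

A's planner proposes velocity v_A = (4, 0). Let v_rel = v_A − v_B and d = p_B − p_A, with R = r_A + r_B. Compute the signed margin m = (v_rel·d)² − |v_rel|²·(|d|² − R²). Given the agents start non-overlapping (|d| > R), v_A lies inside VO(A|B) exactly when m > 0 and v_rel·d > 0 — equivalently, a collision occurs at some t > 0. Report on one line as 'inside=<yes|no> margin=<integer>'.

d = (-18, 15),  |d|² = 549;  R = 7+1 = 8,  c = 549−8² = 485
v_rel = (2, -3),  |v_rel|² = 13;  v_rel·d = (2)·(-18) + (-3)·(15) = -81
13·t² + 162·t + 485 = 0  ⇒  m = (-81)² − 13·485 = 256
m = 256 > 0,  v_rel·d = -81 < 0  ⇒  outside

inside=no margin=256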